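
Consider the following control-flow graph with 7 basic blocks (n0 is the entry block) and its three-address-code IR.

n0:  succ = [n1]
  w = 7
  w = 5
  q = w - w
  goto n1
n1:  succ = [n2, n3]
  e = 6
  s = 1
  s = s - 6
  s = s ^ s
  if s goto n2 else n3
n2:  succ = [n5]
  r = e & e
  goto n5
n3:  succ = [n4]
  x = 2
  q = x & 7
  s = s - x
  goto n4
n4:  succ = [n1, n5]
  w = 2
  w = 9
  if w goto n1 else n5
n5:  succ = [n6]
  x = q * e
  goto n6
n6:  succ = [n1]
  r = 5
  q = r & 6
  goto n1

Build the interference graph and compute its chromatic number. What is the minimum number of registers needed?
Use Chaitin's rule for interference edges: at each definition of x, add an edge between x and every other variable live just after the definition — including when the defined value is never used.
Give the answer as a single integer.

Block summaries:
  n0 def {q,w} use ∅
  n1 def {e,s} use ∅
  n2 def {r} use {e}
  n3 def {q,s,x} use {s}
  n4 def {w} use ∅
  n5 def {x} use {e,q}
  n6 def {q,r} use ∅

Live sets:
  live n0: ∅→{q}
  live n1: {q}→{e,q,s}
  live n2: {e,q}→{e,q}
  live n3: {e,s}→{e,q}
  live n4: {e,q}→{e,q}
  live n5: {e,q}→∅
  live n6: ∅→{q}

Interference:
  e — {q,r,s,w,x}
  q — {e,r,s,w,x}
  r — {e,q}
  s — {e,q,x}
  w — {e,q}
  x — {e,q,s}

Registers:
  {e,q,s,x} pairwise interfere (4-clique) ⇒ χ ≥ 4
  4-colouring: r0={e}  r1={q}  r2={r,s,w}  r3={x}
  χ = 4

Answer: 4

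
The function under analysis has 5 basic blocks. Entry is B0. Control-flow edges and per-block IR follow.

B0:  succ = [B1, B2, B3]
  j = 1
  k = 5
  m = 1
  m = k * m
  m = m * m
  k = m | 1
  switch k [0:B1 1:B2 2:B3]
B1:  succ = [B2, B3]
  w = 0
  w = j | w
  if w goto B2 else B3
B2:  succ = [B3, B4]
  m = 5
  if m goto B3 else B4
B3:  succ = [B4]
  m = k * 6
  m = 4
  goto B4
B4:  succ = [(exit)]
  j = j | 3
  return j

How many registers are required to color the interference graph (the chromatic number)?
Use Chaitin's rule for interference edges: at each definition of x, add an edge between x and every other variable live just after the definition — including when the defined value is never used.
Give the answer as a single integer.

Block summaries:
  B0: {j,k,m} / ∅
  B1: {w} / {j}
  B2: {m} / ∅
  B3: {m} / {k}
  B4: {j} / {j}

Liveness:
  live B0: ∅→{j,k}
  live B1: {j,k}→{j,k}
  live B2: {j,k}→{j,k}
  live B3: {j,k}→{j}
  live B4: {j}→∅

Interference:
  j — {k,m,w}
  k — {j,m,w}
  m — {j,k}
  w — {j,k}

Chromatic number:
  clique {j,k,m} ⇒ need ≥ 3
  assign j→r0 k→r1 m→r2 w→r2 — no edge inside a register ⇒ χ ≤ 3
  χ = 3

Answer: 3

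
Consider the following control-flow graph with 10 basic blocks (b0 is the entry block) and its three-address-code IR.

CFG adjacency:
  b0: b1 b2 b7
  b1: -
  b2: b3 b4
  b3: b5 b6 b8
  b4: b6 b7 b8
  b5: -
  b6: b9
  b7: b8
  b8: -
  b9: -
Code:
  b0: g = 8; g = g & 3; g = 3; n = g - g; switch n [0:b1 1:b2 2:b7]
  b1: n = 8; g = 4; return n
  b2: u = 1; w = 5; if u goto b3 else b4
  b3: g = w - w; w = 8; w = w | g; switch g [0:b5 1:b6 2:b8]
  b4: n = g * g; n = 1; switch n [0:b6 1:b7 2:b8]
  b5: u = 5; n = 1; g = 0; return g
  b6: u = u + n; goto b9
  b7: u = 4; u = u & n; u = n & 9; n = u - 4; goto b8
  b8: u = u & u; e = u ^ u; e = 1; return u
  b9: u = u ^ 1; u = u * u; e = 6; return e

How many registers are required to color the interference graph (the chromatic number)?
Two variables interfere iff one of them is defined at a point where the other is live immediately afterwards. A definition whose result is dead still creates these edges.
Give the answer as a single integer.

def/use:
  b0 def {g,n} use ∅
  b1 def {g,n} use ∅
  b2 def {u,w} use ∅
  b3 def {g,w} use {w}
  b4 def {n} use {g}
  b5 def {g,n,u} use ∅
  b6 def {u} use {n,u}
  b7 def {n,u} use {n}
  b8 def {e,u} use {u}
  b9 def {e,u} use {u}

Backward fixpoint:
  live b0: ∅→{g,n}
  live b1: ∅→∅
  live b2: {g,n}→{g,n,u,w}
  live b3: {n,u,w}→{n,u}
  live b4: {g,u}→{n,u}
  live b5: ∅→∅
  live b6: {n,u}→{u}
  live b7: {n}→{u}
  live b8: {u}→∅
  live b9: {u}→∅

Interference:
  e — {u}
  g — {n,u,w}
  n — {g,u,w}
  u — {e,g,n,w}
  w — {g,n,u}

Registers:
  lower bound: {g,n,u,w} mutually conflict ⇒ χ ≥ 4
  4-colouring: R0={u}  R1={e,g}  R2={n}  R3={w}
  χ = 4

Answer: 4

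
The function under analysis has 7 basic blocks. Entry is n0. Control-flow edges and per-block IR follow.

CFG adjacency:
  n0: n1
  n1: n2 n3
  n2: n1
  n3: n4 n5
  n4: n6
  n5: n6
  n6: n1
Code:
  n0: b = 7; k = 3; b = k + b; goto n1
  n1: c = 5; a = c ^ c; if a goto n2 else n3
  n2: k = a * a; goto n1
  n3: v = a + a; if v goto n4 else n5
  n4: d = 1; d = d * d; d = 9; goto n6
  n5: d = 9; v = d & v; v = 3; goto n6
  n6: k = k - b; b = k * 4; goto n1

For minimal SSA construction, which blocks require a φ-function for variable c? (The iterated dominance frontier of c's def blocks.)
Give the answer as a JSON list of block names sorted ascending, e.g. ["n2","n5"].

Answer: ["n1"]

Analysis:
idom tree: n1←n0 n2←n1 n3←n1 n4←n3 n5←n3 n6←n3
Dom at joins:
  n1: preds {n0,n2,n6}: {n0} ∩ {n0,n1,n2} ∩ {n0,n1,n3,n6} = {n0}; idom=n0
  n6: preds {n4,n5}: {n0,n1,n3,n4} ∩ {n0,n1,n3,n5} = {n0,n1,n3}; idom=n3

DF derivation:
  n1←n0: walk · to n0
  n1←n2: walk n2→n1 to n0
  n1←n6: walk n6→n3→n1 to n0
  n6←n4: walk n4 to n3
  n6←n5: walk n5 to n3
  n0 → ∅
  n1 → {n1}
  n2 → {n1}
  n3 → {n1}
  n4 → {n6}
  n5 → {n6}
  n6 → {n1}

φ for c: defs {n1}
  DF⁺ = {n1}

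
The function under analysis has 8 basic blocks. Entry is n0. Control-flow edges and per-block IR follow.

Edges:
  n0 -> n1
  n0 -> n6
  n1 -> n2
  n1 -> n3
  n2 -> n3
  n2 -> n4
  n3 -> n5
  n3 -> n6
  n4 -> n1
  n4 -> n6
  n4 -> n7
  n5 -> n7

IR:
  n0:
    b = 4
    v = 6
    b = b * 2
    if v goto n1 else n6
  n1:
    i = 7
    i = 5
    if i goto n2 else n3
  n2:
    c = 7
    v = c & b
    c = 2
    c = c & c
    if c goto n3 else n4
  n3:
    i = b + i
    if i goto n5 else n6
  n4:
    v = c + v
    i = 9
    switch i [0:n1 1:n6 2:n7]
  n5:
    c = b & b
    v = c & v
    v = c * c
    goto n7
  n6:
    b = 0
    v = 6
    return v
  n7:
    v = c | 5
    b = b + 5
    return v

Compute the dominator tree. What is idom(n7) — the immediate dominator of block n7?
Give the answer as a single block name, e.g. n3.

idom tree: n1←n0 n2←n1 n3←n1 n4←n2 n5←n3 n6←n0 n7←n1
Dom at joins:
  n1: preds {n0,n4}: {n0} ∩ {n0,n1,n2,n4} = {n0}; idom=n0
  n3: preds {n1,n2}: {n0,n1} ∩ {n0,n1,n2} = {n0,n1}; idom=n1
  n6: preds {n0,n3,n4}: {n0} ∩ {n0,n1,n3} ∩ {n0,n1,n2,n4} = {n0}; idom=n0
  n7: preds {n4,n5}: {n0,n1,n2,n4} ∩ {n0,n1,n3,n5} = {n0,n1}; idom=n1

idom(n7) = n1

Answer: n1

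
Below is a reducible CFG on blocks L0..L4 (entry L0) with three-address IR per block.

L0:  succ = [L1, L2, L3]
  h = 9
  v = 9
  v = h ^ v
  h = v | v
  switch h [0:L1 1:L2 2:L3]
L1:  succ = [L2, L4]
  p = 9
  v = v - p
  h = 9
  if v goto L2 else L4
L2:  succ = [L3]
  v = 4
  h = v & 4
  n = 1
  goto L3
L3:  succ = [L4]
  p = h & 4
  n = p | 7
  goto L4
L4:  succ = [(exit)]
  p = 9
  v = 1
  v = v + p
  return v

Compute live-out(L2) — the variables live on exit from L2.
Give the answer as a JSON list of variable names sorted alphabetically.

def/use:
  L0: def={h,v} ue=∅
  L1: def={h,p,v} ue={v}
  L2: def={h,n,v} ue=∅
  L3: def={n,p} ue={h}
  L4: def={p,v} ue=∅

Backward fixpoint:
  L0 li=∅ lo={h,v}
  L1 li={v} lo=∅
  L2 li=∅ lo={h}
  L3 li={h} lo=∅
  L4 li=∅ lo=∅

live-out(L2) = ["h"]

Answer: ["h"]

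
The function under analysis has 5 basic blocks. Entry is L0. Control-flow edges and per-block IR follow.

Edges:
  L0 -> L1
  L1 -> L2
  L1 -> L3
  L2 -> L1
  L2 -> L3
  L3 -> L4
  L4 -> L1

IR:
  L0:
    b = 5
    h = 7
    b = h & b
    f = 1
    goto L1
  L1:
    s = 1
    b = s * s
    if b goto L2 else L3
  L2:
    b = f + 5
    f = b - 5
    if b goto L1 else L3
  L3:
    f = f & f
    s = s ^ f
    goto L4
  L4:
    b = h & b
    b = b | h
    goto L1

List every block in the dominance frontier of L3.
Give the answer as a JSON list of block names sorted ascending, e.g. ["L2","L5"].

Answer: ["L1"]

Working:
idom tree: L1←L0 L2←L1 L3←L1 L4←L3
Dom∩ at merges:
  L1: preds {L0,L2,L4}: {L0} ∩ {L0,L1,L2} ∩ {L0,L1,L3,L4} = {L0}; idom=L0
  L3: preds {L1,L2}: {L0,L1} ∩ {L0,L1,L2} = {L0,L1}; idom=L1

Frontier:
  join L1 pred L0: · stop@L0
  join L1 pred L2: L2→L1 stop@L0
  join L1 pred L4: L4→L3→L1 stop@L0
  join L3 pred L1: · stop@L1
  join L3 pred L2: L2 stop@L1
  DF(L0)=∅
  DF(L1)={L1}
  DF(L2)={L1,L3}
  DF(L3)={L1}
  DF(L4)={L1}

DF(L3) = ["L1"]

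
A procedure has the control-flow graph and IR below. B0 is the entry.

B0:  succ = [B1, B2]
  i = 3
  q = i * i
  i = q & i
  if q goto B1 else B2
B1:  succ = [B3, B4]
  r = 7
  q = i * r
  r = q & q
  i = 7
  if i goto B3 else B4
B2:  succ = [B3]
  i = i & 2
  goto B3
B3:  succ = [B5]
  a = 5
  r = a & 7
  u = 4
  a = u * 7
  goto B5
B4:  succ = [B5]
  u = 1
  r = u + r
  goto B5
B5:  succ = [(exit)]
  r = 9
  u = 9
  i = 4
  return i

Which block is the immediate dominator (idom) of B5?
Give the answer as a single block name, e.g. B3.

Answer: B0

Derivation:
idom tree: B1←B0 B2←B0 B3←B0 B4←B1 B5←B0
Join-block Dom:
  B3: preds {B1,B2}: {B0,B1} ∩ {B0,B2} = {B0}; idom=B0
  B5: preds {B3,B4}: {B0,B3} ∩ {B0,B1,B4} = {B0}; idom=B0

idom(B5) = B0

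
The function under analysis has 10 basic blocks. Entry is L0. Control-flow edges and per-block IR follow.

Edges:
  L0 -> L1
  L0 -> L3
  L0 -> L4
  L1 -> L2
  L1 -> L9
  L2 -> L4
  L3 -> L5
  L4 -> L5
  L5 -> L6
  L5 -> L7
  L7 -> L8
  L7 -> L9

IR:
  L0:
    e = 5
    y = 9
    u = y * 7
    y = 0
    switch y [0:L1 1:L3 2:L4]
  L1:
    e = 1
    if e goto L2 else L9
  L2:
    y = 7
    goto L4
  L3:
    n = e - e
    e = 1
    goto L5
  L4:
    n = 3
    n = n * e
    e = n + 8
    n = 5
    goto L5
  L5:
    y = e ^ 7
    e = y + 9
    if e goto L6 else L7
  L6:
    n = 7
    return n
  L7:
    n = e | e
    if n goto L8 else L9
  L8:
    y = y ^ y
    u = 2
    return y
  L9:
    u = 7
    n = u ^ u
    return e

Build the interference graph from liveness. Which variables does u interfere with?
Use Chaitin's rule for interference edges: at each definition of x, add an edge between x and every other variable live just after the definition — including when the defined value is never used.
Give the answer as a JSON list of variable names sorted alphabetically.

Answer: ["e", "y"]

Derivation:
Block summaries:
  L0 def {e,u,y} use ∅
  L1 def {e} use ∅
  L2 def {y} use ∅
  L3 def {e,n} use {e}
  L4 def {e,n} use {e}
  L5 def {e,y} use {e}
  L6 def {n} use ∅
  L7 def {n} use {e}
  L8 def {u,y} use {y}
  L9 def {n,u} use {e}

Liveness:
  L0: in=∅ out={e}
  L1: in=∅ out={e}
  L2: in={e} out={e}
  L3: in={e} out={e}
  L4: in={e} out={e}
  L5: in={e} out={e,y}
  L6: in=∅ out=∅
  L7: in={e,y} out={e,y}
  L8: in={y} out=∅
  L9: in={e} out=∅

Interfere edges:
  e: {n,u,y}
  n: {e,y}
  u: {e,y}
  y: {e,n,u}

N(u) = ["e", "y"]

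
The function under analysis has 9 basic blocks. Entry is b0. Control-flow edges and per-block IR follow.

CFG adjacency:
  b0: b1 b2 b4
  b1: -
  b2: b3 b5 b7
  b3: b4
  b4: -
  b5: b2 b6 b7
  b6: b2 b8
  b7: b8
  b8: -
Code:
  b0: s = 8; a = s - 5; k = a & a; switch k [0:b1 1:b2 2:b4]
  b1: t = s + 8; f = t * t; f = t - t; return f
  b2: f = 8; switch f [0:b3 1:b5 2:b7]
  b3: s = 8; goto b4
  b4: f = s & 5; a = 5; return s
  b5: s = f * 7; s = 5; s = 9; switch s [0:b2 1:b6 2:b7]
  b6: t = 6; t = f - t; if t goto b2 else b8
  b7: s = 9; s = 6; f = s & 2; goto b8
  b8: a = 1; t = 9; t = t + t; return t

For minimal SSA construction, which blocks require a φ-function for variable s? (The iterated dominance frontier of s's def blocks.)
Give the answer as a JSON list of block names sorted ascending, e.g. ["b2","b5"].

idom tree: b1←b0 b2←b0 b3←b2 b4←b0 b5←b2 b6←b5 b7←b2 b8←b2
Join-block Dom:
  b2: preds {b0,b5,b6}: {b0} ∩ {b0,b2,b5} ∩ {b0,b2,b5,b6} = {b0}; idom=b0
  b4: preds {b0,b3}: {b0} ∩ {b0,b2,b3} = {b0}; idom=b0
  b7: preds {b2,b5}: {b0,b2} ∩ {b0,b2,b5} = {b0,b2}; idom=b2
  b8: preds {b6,b7}: {b0,b2,b5,b6} ∩ {b0,b2,b7} = {b0,b2}; idom=b2

Frontier:
  b2←b0: walk · to b0
  b2←b5: walk b5→b2 to b0
  b2←b6: walk b6→b5→b2 to b0
  b4←b0: walk · to b0
  b4←b3: walk b3→b2 to b0
  b7←b2: walk · to b2
  b7←b5: walk b5 to b2
  b8←b6: walk b6→b5 to b2
  b8←b7: walk b7 to b2
  b0 → ∅
  b1 → ∅
  b2 → {b2,b4}
  b3 → {b4}
  b4 → ∅
  b5 → {b2,b7,b8}
  b6 → {b2,b8}
  b7 → {b8}
  b8 → ∅

φ for s: defs {b0,b3,b5,b7}
  DF⁺ = {b2,b4,b7,b8}

Answer: ["b2", "b4", "b7", "b8"]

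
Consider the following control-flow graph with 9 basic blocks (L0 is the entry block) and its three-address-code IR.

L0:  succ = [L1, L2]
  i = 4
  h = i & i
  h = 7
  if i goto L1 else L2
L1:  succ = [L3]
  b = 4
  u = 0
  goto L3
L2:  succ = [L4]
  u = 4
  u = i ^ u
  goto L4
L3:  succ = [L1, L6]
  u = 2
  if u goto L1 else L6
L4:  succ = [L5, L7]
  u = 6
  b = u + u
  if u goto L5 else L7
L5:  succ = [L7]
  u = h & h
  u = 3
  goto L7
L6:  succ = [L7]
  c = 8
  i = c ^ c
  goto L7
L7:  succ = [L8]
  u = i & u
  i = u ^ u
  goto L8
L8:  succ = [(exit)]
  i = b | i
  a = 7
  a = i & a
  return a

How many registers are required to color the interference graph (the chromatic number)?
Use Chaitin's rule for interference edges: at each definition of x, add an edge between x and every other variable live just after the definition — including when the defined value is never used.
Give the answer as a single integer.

Block summaries:
  L0: def={h,i} ue=∅
  L1: def={b,u} ue=∅
  L2: def={u} ue={i}
  L3: def={u} ue=∅
  L4: def={b,u} ue=∅
  L5: def={u} ue={h}
  L6: def={c,i} ue=∅
  L7: def={i,u} ue={i,u}
  L8: def={a,i} ue={b,i}

Live sets:
  L0: in=∅ out={h,i}
  L1: in=∅ out={b}
  L2: in={h,i} out={h,i}
  L3: in={b} out={b,u}
  L4: in={h,i} out={b,h,i,u}
  L5: in={b,h,i} out={b,i,u}
  L6: in={b,u} out={b,i,u}
  L7: in={b,i,u} out={b,i}
  L8: in={b,i} out=∅

Conflict graph:
  a: {i}
  b: {c,h,i,u}
  c: {b,u}
  h: {b,i,u}
  i: {a,b,h,u}
  u: {b,c,h,i}

Chromatic number:
  {b,h,i,u} pairwise interfere (4-clique) ⇒ χ ≥ 4
  4-colouring: c0={a,b}  c1={c,i}  c2={u}  c3={h}
  χ = 4

Answer: 4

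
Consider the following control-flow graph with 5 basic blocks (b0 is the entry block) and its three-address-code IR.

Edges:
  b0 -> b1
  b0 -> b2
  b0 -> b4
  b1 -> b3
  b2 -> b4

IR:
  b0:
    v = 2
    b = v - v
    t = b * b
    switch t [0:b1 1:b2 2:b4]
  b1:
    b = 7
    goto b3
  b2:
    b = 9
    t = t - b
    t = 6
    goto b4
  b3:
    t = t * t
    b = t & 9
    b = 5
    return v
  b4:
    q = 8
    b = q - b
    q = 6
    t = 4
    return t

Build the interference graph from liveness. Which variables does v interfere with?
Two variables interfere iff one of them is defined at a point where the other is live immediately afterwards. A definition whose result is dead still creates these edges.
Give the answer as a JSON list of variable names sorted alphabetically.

Per-block:
  b0 def {b,t,v} use ∅
  b1 def {b} use ∅
  b2 def {b,t} use {t}
  b3 def {b,t} use {t,v}
  b4 def {b,q,t} use {b}

Liveness:
  b0: in=∅ out={b,t,v}
  b1: in={t,v} out={t,v}
  b2: in={t} out={b}
  b3: in={t,v} out=∅
  b4: in={b} out=∅

Interfere edges:
  b↔{q,t,v}
  q↔{b}
  t↔{b,v}
  v↔{b,t}

N(v) = ["b", "t"]

Answer: ["b", "t"]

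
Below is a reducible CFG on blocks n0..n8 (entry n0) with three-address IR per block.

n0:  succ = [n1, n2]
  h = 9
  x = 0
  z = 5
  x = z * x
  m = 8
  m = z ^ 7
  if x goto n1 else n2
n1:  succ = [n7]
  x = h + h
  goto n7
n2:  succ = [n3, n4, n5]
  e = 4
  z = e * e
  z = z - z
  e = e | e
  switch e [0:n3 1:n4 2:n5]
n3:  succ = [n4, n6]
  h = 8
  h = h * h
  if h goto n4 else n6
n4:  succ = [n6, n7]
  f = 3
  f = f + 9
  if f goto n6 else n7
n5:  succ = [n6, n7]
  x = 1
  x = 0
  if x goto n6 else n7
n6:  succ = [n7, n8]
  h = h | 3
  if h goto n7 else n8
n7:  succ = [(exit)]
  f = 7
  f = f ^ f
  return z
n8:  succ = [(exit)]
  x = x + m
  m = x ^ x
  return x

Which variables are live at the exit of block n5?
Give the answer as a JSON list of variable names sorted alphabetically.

Answer: ["h", "m", "x", "z"]

Working:
Block summaries:
  n0 def {h,m,x,z} use ∅
  n1 def {x} use {h}
  n2 def {e,z} use ∅
  n3 def {h} use ∅
  n4 def {f} use ∅
  n5 def {x} use ∅
  n6 def {h} use {h}
  n7 def {f} use {z}
  n8 def {m,x} use {m,x}

Liveness:
  live n0: ∅→{h,m,x,z}
  live n1: {h,z}→{z}
  live n2: {h,m,x}→{h,m,x,z}
  live n3: {m,x,z}→{h,m,x,z}
  live n4: {h,m,x,z}→{h,m,x,z}
  live n5: {h,m,z}→{h,m,x,z}
  live n6: {h,m,x,z}→{m,x,z}
  live n7: {z}→∅
  live n8: {m,x}→∅

live-out(n5) = ["h", "m", "x", "z"]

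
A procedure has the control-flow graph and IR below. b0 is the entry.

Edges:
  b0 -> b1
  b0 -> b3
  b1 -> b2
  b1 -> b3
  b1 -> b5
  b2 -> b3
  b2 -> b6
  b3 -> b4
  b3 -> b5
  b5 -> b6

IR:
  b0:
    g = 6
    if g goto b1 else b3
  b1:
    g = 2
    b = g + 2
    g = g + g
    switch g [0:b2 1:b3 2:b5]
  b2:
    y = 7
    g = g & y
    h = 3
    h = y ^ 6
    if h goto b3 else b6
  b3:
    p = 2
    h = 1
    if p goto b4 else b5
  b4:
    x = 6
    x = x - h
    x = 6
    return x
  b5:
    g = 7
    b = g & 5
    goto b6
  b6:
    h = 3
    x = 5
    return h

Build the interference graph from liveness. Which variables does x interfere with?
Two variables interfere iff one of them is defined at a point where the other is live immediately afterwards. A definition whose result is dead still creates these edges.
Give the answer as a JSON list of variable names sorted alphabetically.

Per-block:
  b0: def={g} ue=∅
  b1: def={b,g} ue=∅
  b2: def={g,h,y} ue={g}
  b3: def={h,p} ue=∅
  b4: def={x} ue={h}
  b5: def={b,g} ue=∅
  b6: def={h,x} ue=∅

Backward fixpoint:
  b0 li=∅ lo=∅
  b1 li=∅ lo={g}
  b2 li={g} lo=∅
  b3 li=∅ lo={h}
  b4 li={h} lo=∅
  b5 li=∅ lo=∅
  b6 li=∅ lo=∅

Interfere edges:
  b — {g}
  g — {b,y}
  h — {p,x,y}
  p — {h}
  x — {h}
  y — {g,h}

N(x) = ["h"]

Answer: ["h"]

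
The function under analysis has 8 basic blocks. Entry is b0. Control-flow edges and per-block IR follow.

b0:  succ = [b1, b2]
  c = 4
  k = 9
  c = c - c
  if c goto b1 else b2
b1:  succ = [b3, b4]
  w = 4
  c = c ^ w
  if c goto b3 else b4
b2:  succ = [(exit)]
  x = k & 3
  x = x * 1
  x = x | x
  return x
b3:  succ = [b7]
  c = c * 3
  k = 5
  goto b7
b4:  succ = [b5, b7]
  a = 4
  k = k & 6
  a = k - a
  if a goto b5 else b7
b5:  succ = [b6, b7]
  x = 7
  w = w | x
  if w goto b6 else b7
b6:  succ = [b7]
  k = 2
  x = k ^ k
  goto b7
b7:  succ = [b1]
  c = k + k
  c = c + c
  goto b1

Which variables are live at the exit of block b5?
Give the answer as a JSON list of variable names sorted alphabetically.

Block summaries:
  b0 def {c,k} use ∅
  b1 def {c,w} use {c}
  b2 def {x} use {k}
  b3 def {c,k} use {c}
  b4 def {a,k} use {k}
  b5 def {w,x} use {w}
  b6 def {k,x} use ∅
  b7 def {c} use {k}

Liveness:
  b0 li=∅ lo={c,k}
  b1 li={c,k} lo={c,k,w}
  b2 li={k} lo=∅
  b3 li={c} lo={k}
  b4 li={k,w} lo={k,w}
  b5 li={k,w} lo={k}
  b6 li=∅ lo={k}
  b7 li={k} lo={c,k}

live-out(b5) = ["k"]

Answer: ["k"]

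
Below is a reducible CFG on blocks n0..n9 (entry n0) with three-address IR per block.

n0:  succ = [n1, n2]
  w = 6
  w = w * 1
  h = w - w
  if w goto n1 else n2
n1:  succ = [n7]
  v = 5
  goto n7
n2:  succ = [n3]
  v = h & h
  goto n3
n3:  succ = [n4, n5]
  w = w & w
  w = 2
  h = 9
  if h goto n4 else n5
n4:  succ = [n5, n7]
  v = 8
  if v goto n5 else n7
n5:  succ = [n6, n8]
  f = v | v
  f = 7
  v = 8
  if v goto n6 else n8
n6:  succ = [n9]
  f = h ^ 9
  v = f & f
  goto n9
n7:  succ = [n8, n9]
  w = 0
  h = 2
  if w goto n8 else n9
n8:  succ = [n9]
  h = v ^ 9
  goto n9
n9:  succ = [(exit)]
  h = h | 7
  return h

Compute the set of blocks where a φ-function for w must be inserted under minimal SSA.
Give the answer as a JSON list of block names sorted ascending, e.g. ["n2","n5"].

idom tree: n1←n0 n2←n0 n3←n2 n4←n3 n5←n3 n6←n5 n7←n0 n8←n0 n9←n0
Dom∩ at merges:
  n5: preds {n3,n4}: {n0,n2,n3} ∩ {n0,n2,n3,n4} = {n0,n2,n3}; idom=n3
  n7: preds {n1,n4}: {n0,n1} ∩ {n0,n2,n3,n4} = {n0}; idom=n0
  n8: preds {n5,n7}: {n0,n2,n3,n5} ∩ {n0,n7} = {n0}; idom=n0
  n9: preds {n6,n7,n8}: {n0,n2,n3,n5,n6} ∩ {n0,n7} ∩ {n0,n8} = {n0}; idom=n0

Frontier:
  join n5 pred n3: · stop@n3
  join n5 pred n4: n4 stop@n3
  join n7 pred n1: n1 stop@n0
  join n7 pred n4: n4→n3→n2 stop@n0
  join n8 pred n5: n5→n3→n2 stop@n0
  join n8 pred n7: n7 stop@n0
  join n9 pred n6: n6→n5→n3→n2 stop@n0
  join n9 pred n7: n7 stop@n0
  join n9 pred n8: n8 stop@n0
  n0: DF=∅
  n1: DF={n7}
  n2: DF={n7,n8,n9}
  n3: DF={n7,n8,n9}
  n4: DF={n5,n7}
  n5: DF={n8,n9}
  n6: DF={n9}
  n7: DF={n8,n9}
  n8: DF={n9}
  n9: DF=∅

φ for w: defs {n0,n3,n7}
  DF⁺ = {n7,n8,n9}

Answer: ["n7", "n8", "n9"]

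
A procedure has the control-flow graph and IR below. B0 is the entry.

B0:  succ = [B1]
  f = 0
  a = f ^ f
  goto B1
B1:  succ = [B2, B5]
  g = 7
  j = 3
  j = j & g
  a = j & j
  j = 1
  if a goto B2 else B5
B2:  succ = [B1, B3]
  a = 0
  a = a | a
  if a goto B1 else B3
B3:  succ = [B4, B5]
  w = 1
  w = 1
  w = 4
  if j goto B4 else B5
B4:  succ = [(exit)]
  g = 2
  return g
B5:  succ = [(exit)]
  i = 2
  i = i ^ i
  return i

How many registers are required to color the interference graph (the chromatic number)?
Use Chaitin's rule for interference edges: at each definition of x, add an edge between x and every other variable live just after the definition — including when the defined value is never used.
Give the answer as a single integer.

def/use:
  B0 def {a,f} use ∅
  B1 def {a,g,j} use ∅
  B2 def {a} use ∅
  B3 def {w} use {j}
  B4 def {g} use ∅
  B5 def {i} use ∅

Liveness:
  live B0: ∅→∅
  live B1: ∅→{j}
  live B2: {j}→{j}
  live B3: {j}→∅
  live B4: ∅→∅
  live B5: ∅→∅

Interference:
  a — {j}
  f — ∅
  g — {j}
  i — ∅
  j — {a,g,w}
  w — {j}

Chromatic number:
  {a,j} pairwise interfere (2-clique) ⇒ χ ≥ 2
  2-colouring: r0={f,i,j}  r1={a,g,w}
  χ = 2

Answer: 2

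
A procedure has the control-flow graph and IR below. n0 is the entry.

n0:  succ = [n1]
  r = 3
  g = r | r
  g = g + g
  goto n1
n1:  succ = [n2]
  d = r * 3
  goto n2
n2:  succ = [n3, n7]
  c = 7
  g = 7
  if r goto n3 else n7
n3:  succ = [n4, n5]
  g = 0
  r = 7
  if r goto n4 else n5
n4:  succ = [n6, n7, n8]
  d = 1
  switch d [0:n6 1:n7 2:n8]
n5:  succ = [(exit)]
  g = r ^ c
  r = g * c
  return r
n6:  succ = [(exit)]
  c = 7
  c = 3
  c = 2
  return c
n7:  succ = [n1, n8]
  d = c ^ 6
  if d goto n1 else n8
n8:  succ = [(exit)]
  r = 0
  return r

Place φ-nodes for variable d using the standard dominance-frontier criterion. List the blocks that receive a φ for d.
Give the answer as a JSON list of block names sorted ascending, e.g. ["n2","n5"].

idom tree: n1←n0 n2←n1 n3←n2 n4←n3 n5←n3 n6←n4 n7←n2 n8←n2
Dom at joins:
  n1: preds {n0,n7}: {n0} ∩ {n0,n1,n2,n7} = {n0}; idom=n0
  n7: preds {n2,n4}: {n0,n1,n2} ∩ {n0,n1,n2,n3,n4} = {n0,n1,n2}; idom=n2
  n8: preds {n4,n7}: {n0,n1,n2,n3,n4} ∩ {n0,n1,n2,n7} = {n0,n1,n2}; idom=n2

DF walk-up:
  join n1 pred n0: · stop@n0
  join n1 pred n7: n7→n2→n1 stop@n0
  join n7 pred n2: · stop@n2
  join n7 pred n4: n4→n3 stop@n2
  join n8 pred n4: n4→n3 stop@n2
  join n8 pred n7: n7 stop@n2
  DF(n0)=∅
  DF(n1)={n1}
  DF(n2)={n1}
  DF(n3)={n7,n8}
  DF(n4)={n7,n8}
  DF(n5)=∅
  DF(n6)=∅
  DF(n7)={n1,n8}
  DF(n8)=∅

φ for d: defs {n1,n4,n7}
  DF⁺ = {n1,n7,n8}

Answer: ["n1", "n7", "n8"]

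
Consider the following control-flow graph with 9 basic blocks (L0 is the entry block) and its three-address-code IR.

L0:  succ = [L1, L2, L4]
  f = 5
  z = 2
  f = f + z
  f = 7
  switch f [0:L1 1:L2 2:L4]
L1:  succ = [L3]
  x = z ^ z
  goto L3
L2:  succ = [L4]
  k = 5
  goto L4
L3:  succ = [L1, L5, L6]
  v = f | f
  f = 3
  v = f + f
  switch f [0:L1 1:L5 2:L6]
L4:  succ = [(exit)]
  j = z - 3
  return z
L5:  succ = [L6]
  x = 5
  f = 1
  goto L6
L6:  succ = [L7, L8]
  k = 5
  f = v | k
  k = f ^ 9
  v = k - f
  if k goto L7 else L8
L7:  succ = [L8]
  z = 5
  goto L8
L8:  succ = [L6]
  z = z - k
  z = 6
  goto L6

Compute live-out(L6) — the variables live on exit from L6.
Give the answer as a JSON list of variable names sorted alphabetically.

Block summaries:
  L0 def {f,z} use ∅
  L1 def {x} use {z}
  L2 def {k} use ∅
  L3 def {f,v} use {f}
  L4 def {j} use {z}
  L5 def {f,x} use ∅
  L6 def {f,k,v} use {v}
  L7 def {z} use ∅
  L8 def {z} use {k,z}

Live sets:
  live L0: ∅→{f,z}
  live L1: {f,z}→{f,z}
  live L2: {z}→{z}
  live L3: {f,z}→{f,v,z}
  live L4: {z}→∅
  live L5: {v,z}→{v,z}
  live L6: {v,z}→{k,v,z}
  live L7: {k,v}→{k,v,z}
  live L8: {k,v,z}→{v,z}

live-out(L6) = ["k", "v", "z"]

Answer: ["k", "v", "z"]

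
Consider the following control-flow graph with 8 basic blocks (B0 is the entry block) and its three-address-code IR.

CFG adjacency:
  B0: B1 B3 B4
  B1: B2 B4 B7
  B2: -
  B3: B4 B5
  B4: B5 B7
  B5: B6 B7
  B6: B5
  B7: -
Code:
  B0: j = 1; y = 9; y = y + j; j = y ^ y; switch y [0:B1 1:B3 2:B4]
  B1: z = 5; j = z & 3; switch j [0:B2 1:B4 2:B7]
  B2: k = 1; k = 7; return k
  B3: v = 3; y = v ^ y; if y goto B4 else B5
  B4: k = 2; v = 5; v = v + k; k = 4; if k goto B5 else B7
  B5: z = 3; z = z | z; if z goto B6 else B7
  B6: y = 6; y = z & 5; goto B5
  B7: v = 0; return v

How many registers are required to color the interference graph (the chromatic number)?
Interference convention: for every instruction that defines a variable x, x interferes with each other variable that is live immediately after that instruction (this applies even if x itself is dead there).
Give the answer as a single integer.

Answer: 2

Derivation:
def/use:
  B0 def {j,y} use ∅
  B1 def {j,z} use ∅
  B2 def {k} use ∅
  B3 def {v,y} use {y}
  B4 def {k,v} use ∅
  B5 def {z} use ∅
  B6 def {y} use {z}
  B7 def {v} use ∅

Liveness:
  B0 li=∅ lo={y}
  B1 li=∅ lo=∅
  B2 li=∅ lo=∅
  B3 li={y} lo=∅
  B4 li=∅ lo=∅
  B5 li=∅ lo={z}
  B6 li={z} lo=∅
  B7 li=∅ lo=∅

Interference:
  j — {y}
  k — {v}
  v — {k,y}
  y — {j,v,z}
  z — {y}

Colouring:
  {j,y} pairwise interfere (2-clique) ⇒ χ ≥ 2
  assign j→r1 k→r0 v→r1 y→r0 z→r1 — no edge inside a register ⇒ χ ≤ 2
  χ = 2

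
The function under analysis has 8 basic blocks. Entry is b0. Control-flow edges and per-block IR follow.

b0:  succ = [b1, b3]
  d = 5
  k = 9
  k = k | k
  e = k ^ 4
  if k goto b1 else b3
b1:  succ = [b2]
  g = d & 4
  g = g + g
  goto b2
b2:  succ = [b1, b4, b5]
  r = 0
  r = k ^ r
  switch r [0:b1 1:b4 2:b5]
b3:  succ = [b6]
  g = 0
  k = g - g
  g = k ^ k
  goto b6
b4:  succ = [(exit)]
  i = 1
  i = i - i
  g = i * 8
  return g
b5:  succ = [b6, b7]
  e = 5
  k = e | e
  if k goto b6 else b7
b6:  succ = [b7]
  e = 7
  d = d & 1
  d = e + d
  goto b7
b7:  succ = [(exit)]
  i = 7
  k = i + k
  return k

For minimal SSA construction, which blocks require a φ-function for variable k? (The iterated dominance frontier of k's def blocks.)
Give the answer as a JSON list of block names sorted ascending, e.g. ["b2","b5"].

Answer: ["b6", "b7"]

Working:
idom tree: b1←b0 b2←b1 b3←b0 b4←b2 b5←b2 b6←b0 b7←b0
Dom at joins:
  b1: preds {b0,b2}: {b0} ∩ {b0,b1,b2} = {b0}; idom=b0
  b6: preds {b3,b5}: {b0,b3} ∩ {b0,b1,b2,b5} = {b0}; idom=b0
  b7: preds {b5,b6}: {b0,b1,b2,b5} ∩ {b0,b6} = {b0}; idom=b0

Frontier:
  join b1 pred b0: · stop@b0
  join b1 pred b2: b2→b1 stop@b0
  join b6 pred b3: b3 stop@b0
  join b6 pred b5: b5→b2→b1 stop@b0
  join b7 pred b5: b5→b2→b1 stop@b0
  join b7 pred b6: b6 stop@b0
  DF(b0)=∅
  DF(b1)={b1,b6,b7}
  DF(b2)={b1,b6,b7}
  DF(b3)={b6}
  DF(b4)=∅
  DF(b5)={b6,b7}
  DF(b6)={b7}
  DF(b7)=∅

φ for k: defs {b0,b3,b5,b7}
  DF⁺ = {b6,b7}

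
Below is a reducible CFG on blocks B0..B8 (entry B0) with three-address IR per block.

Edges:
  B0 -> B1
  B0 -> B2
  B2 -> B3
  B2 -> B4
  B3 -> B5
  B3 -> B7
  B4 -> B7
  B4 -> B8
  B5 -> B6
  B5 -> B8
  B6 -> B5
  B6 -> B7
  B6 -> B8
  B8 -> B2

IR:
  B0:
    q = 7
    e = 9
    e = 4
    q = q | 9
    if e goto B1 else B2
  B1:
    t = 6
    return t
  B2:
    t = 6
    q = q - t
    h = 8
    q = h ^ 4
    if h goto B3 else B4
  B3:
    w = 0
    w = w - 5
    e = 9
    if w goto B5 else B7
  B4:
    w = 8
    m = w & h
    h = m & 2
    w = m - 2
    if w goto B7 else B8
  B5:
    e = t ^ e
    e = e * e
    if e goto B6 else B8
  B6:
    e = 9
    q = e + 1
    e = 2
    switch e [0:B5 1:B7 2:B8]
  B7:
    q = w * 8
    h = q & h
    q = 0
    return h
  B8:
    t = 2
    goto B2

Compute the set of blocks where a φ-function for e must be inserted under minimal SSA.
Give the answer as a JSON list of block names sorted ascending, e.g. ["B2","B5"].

idom tree: B1←B0 B2←B0 B3←B2 B4←B2 B5←B3 B6←B5 B7←B2 B8←B2
Dom∩ at merges:
  B2: preds {B0,B8}: {B0} ∩ {B0,B2,B8} = {B0}; idom=B0
  B5: preds {B3,B6}: {B0,B2,B3} ∩ {B0,B2,B3,B5,B6} = {B0,B2,B3}; idom=B3
  B7: preds {B3,B4,B6}: {B0,B2,B3} ∩ {B0,B2,B4} ∩ {B0,B2,B3,B5,B6} = {B0,B2}; idom=B2
  B8: preds {B4,B5,B6}: {B0,B2,B4} ∩ {B0,B2,B3,B5} ∩ {B0,B2,B3,B5,B6} = {B0,B2}; idom=B2

DF walk-up:
  join B2 pred B0: · stop@B0
  join B2 pred B8: B8→B2 stop@B0
  join B5 pred B3: · stop@B3
  join B5 pred B6: B6→B5 stop@B3
  join B7 pred B3: B3 stop@B2
  join B7 pred B4: B4 stop@B2
  join B7 pred B6: B6→B5→B3 stop@B2
  join B8 pred B4: B4 stop@B2
  join B8 pred B5: B5→B3 stop@B2
  join B8 pred B6: B6→B5→B3 stop@B2
  B0 → ∅
  B1 → ∅
  B2 → {B2}
  B3 → {B7,B8}
  B4 → {B7,B8}
  B5 → {B5,B7,B8}
  B6 → {B5,B7,B8}
  B7 → ∅
  B8 → {B2}

φ for e: defs {B0,B3,B5,B6}
  DF⁺ = {B2,B5,B7,B8}

Answer: ["B2", "B5", "B7", "B8"]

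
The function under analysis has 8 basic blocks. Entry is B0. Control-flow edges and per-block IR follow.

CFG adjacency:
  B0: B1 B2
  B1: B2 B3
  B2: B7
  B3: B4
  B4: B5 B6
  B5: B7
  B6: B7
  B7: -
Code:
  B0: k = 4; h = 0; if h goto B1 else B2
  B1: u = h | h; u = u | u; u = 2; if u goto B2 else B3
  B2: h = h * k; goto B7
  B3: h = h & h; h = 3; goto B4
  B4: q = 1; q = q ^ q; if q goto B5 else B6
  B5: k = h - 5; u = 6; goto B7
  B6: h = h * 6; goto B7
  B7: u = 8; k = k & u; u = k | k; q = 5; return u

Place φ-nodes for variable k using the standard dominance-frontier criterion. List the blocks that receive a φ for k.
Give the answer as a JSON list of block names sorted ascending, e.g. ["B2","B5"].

idom tree: B1←B0 B2←B0 B3←B1 B4←B3 B5←B4 B6←B4 B7←B0
Dom∩ at merges:
  B2: preds {B0,B1}: {B0} ∩ {B0,B1} = {B0}; idom=B0
  B7: preds {B2,B5,B6}: {B0,B2} ∩ {B0,B1,B3,B4,B5} ∩ {B0,B1,B3,B4,B6} = {B0}; idom=B0

DF derivation:
  B2←B0: walk · to B0
  B2←B1: walk B1 to B0
  B7←B2: walk B2 to B0
  B7←B5: walk B5→B4→B3→B1 to B0
  B7←B6: walk B6→B4→B3→B1 to B0
  B0: DF=∅
  B1: DF={B2,B7}
  B2: DF={B7}
  B3: DF={B7}
  B4: DF={B7}
  B5: DF={B7}
  B6: DF={B7}
  B7: DF=∅

φ for k: defs {B0,B5,B7}
  DF⁺ = {B7}

Answer: ["B7"]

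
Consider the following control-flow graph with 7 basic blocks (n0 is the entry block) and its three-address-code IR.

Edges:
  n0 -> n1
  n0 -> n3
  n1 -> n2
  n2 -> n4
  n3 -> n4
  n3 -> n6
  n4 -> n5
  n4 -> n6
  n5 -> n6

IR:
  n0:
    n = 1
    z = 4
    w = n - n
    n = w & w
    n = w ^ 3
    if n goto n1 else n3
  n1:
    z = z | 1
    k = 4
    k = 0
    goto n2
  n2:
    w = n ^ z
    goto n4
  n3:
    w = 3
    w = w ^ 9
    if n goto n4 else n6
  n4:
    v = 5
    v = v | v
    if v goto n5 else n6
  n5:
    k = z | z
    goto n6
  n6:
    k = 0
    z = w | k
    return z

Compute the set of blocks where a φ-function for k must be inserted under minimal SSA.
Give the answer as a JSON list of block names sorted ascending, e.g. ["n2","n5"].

idom tree: n1←n0 n2←n1 n3←n0 n4←n0 n5←n4 n6←n0
Dom at joins:
  n4: preds {n2,n3}: {n0,n1,n2} ∩ {n0,n3} = {n0}; idom=n0
  n6: preds {n3,n4,n5}: {n0,n3} ∩ {n0,n4} ∩ {n0,n4,n5} = {n0}; idom=n0

DF walk-up:
  join n4 pred n2: n2→n1 stop@n0
  join n4 pred n3: n3 stop@n0
  join n6 pred n3: n3 stop@n0
  join n6 pred n4: n4 stop@n0
  join n6 pred n5: n5→n4 stop@n0
  n0: DF=∅
  n1: DF={n4}
  n2: DF={n4}
  n3: DF={n4,n6}
  n4: DF={n6}
  n5: DF={n6}
  n6: DF=∅

φ for k: defs {n1,n5,n6}
  DF⁺ = {n4,n6}

Answer: ["n4", "n6"]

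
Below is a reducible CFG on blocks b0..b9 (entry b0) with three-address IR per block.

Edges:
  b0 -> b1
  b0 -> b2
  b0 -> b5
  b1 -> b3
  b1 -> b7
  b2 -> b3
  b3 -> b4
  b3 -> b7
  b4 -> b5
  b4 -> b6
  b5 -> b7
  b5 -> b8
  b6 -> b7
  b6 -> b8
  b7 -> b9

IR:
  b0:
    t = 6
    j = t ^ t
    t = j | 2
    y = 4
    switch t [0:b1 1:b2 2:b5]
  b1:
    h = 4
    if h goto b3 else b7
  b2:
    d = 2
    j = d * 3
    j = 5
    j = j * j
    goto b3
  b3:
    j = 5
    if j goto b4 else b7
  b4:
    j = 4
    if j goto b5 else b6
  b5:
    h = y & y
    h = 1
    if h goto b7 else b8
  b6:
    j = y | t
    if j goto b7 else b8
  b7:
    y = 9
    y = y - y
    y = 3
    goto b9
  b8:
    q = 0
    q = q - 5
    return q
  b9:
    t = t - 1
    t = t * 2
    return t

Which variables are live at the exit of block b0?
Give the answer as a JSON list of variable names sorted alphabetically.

def/use:
  b0: {j,t,y} / ∅
  b1: {h} / ∅
  b2: {d,j} / ∅
  b3: {j} / ∅
  b4: {j} / ∅
  b5: {h} / {y}
  b6: {j} / {t,y}
  b7: {y} / ∅
  b8: {q} / ∅
  b9: {t} / {t}

Liveness:
  live b0: ∅→{t,y}
  live b1: {t,y}→{t,y}
  live b2: {t,y}→{t,y}
  live b3: {t,y}→{t,y}
  live b4: {t,y}→{t,y}
  live b5: {t,y}→{t}
  live b6: {t,y}→{t}
  live b7: {t}→{t}
  live b8: ∅→∅
  live b9: {t}→∅

live-out(b0) = ["t", "y"]

Answer: ["t", "y"]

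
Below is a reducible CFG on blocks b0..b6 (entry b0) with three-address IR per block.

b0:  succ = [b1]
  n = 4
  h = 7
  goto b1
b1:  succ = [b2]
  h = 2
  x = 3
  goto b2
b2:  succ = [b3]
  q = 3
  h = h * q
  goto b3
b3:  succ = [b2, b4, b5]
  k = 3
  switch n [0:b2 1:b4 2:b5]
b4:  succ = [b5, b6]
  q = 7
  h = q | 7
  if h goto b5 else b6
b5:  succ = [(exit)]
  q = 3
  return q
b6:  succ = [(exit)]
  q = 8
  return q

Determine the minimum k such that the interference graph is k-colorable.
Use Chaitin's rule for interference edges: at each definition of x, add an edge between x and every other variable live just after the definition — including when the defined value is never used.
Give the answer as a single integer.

def/use:
  b0: def={h,n} ue=∅
  b1: def={h,x} ue=∅
  b2: def={h,q} ue={h}
  b3: def={k} ue={n}
  b4: def={h,q} ue=∅
  b5: def={q} ue=∅
  b6: def={q} ue=∅

Live sets:
  live b0: ∅→{n}
  live b1: {n}→{h,n}
  live b2: {h,n}→{h,n}
  live b3: {h,n}→{h,n}
  live b4: ∅→∅
  live b5: ∅→∅
  live b6: ∅→∅

Conflict graph:
  h — {k,n,q,x}
  k — {h,n}
  n — {h,k,q,x}
  q — {h,n}
  x — {h,n}

Colouring:
  clique {h,k,n} ⇒ need ≥ 3
  3-colouring: c0={h}  c1={n}  c2={k,q,x}
  χ = 3

Answer: 3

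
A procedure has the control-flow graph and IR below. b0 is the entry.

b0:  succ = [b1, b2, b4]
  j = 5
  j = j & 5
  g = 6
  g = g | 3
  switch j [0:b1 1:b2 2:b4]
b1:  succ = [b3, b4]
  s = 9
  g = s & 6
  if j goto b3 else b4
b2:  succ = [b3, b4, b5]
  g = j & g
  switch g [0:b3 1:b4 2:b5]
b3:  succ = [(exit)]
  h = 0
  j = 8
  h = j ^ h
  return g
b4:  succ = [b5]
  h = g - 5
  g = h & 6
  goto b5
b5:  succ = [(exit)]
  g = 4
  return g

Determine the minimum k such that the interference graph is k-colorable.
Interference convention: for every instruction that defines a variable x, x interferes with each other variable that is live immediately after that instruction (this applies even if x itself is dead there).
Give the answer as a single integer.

Answer: 3

Derivation:
Block summaries:
  b0: {g,j} / ∅
  b1: {g,s} / {j}
  b2: {g} / {g,j}
  b3: {h,j} / {g}
  b4: {g,h} / {g}
  b5: {g} / ∅

Backward fixpoint:
  live b0: ∅→{g,j}
  live b1: {j}→{g}
  live b2: {g,j}→{g}
  live b3: {g}→∅
  live b4: {g}→∅
  live b5: ∅→∅

Interference:
  g: {h,j}
  h: {g,j}
  j: {g,h,s}
  s: {j}

Colouring:
  clique {g,h,j} ⇒ need ≥ 3
  assign g→R1 h→R2 j→R0 s→R1 — no edge inside a register ⇒ χ ≤ 3
  χ = 3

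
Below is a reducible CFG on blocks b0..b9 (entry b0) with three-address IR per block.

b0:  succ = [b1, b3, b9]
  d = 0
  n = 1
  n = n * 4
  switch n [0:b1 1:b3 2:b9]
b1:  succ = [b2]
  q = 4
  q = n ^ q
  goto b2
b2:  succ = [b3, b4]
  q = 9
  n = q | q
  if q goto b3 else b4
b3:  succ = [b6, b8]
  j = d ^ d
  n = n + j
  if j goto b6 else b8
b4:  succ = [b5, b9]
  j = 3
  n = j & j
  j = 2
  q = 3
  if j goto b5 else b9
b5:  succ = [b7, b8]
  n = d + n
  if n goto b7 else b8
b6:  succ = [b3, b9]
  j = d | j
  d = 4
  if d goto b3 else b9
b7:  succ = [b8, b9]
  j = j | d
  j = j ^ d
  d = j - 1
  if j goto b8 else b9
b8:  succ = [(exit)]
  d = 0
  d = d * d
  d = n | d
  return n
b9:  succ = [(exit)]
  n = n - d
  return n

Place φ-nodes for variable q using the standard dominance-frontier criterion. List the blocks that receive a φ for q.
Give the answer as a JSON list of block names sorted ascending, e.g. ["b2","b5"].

idom tree: b1←b0 b2←b1 b3←b0 b4←b2 b5←b4 b6←b3 b7←b5 b8←b0 b9←b0
Join-block Dom:
  b3: preds {b0,b2,b6}: {b0} ∩ {b0,b1,b2} ∩ {b0,b3,b6} = {b0}; idom=b0
  b8: preds {b3,b5,b7}: {b0,b3} ∩ {b0,b1,b2,b4,b5} ∩ {b0,b1,b2,b4,b5,b7} = {b0}; idom=b0
  b9: preds {b0,b4,b6,b7}: {b0} ∩ {b0,b1,b2,b4} ∩ {b0,b3,b6} ∩ {b0,b1,b2,b4,b5,b7} = {b0}; idom=b0

DF derivation:
  join b3 pred b0: · stop@b0
  join b3 pred b2: b2→b1 stop@b0
  join b3 pred b6: b6→b3 stop@b0
  join b8 pred b3: b3 stop@b0
  join b8 pred b5: b5→b4→b2→b1 stop@b0
  join b8 pred b7: b7→b5→b4→b2→b1 stop@b0
  join b9 pred b0: · stop@b0
  join b9 pred b4: b4→b2→b1 stop@b0
  join b9 pred b6: b6→b3 stop@b0
  join b9 pred b7: b7→b5→b4→b2→b1 stop@b0
  DF(b0)=∅
  DF(b1)={b3,b8,b9}
  DF(b2)={b3,b8,b9}
  DF(b3)={b3,b8,b9}
  DF(b4)={b8,b9}
  DF(b5)={b8,b9}
  DF(b6)={b3,b9}
  DF(b7)={b8,b9}
  DF(b8)=∅
  DF(b9)=∅

φ for q: defs {b1,b2,b4}
  DF⁺ = {b3,b8,b9}

Answer: ["b3", "b8", "b9"]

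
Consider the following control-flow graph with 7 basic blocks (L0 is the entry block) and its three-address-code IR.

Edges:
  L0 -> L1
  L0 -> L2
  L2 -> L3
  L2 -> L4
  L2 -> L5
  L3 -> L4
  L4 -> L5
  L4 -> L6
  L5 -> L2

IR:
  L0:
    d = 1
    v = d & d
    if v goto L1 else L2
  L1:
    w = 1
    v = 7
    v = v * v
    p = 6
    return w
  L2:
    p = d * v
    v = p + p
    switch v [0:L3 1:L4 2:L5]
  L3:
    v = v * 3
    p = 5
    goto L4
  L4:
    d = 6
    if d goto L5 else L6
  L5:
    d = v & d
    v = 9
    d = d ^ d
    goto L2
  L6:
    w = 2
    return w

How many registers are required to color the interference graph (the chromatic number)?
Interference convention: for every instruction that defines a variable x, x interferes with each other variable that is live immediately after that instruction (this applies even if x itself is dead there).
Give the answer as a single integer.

def/use:
  L0: {d,v} / ∅
  L1: {p,v,w} / ∅
  L2: {p,v} / {d,v}
  L3: {p,v} / {v}
  L4: {d} / ∅
  L5: {d,v} / {d,v}
  L6: {w} / ∅

Backward fixpoint:
  live L0: ∅→{d,v}
  live L1: ∅→∅
  live L2: {d,v}→{d,v}
  live L3: {v}→{v}
  live L4: {v}→{d,v}
  live L5: {d,v}→{d,v}
  live L6: ∅→∅

Interfere edges:
  d: {p,v}
  p: {d,v,w}
  v: {d,p,w}
  w: {p,v}

Chromatic number:
  {d,p,v} pairwise interfere (3-clique) ⇒ χ ≥ 3
  assign d→r2 p→r0 v→r1 w→r2 — no edge inside a register ⇒ χ ≤ 3
  χ = 3

Answer: 3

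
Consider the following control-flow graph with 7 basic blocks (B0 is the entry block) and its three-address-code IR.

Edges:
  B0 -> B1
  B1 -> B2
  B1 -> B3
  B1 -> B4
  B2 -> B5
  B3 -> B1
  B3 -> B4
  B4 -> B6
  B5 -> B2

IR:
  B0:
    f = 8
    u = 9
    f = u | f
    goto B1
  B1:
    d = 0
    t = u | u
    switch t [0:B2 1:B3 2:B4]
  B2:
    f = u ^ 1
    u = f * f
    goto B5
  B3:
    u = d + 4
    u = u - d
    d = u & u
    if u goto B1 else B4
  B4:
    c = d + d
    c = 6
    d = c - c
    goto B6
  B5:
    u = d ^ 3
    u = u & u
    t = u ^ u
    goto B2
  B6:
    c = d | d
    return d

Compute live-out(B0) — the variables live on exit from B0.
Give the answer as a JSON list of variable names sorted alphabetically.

def/use:
  B0 def {f,u} use ∅
  B1 def {d,t} use {u}
  B2 def {f,u} use {u}
  B3 def {d,u} use {d}
  B4 def {c,d} use {d}
  B5 def {t,u} use {d}
  B6 def {c} use {d}

Live sets:
  B0: in=∅ out={u}
  B1: in={u} out={d,u}
  B2: in={d,u} out={d}
  B3: in={d} out={d,u}
  B4: in={d} out={d}
  B5: in={d} out={d,u}
  B6: in={d} out=∅

live-out(B0) = ["u"]

Answer: ["u"]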